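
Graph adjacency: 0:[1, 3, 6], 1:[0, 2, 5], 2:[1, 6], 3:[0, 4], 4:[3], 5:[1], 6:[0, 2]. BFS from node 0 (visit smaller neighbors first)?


BFS queue: start with [0]
Visit order: [0, 1, 3, 6, 2, 5, 4]


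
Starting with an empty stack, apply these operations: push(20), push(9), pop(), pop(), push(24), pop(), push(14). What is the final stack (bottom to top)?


push(20) -> [20]
push(9) -> [20, 9]
pop() returns 9 -> [20]
pop() returns 20 -> []
push(24) -> [24]
pop() returns 24 -> []
push(14) -> [14]
Final stack (bottom to top): [14]


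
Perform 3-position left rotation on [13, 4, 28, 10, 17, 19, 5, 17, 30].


Left rotate by 3: [10, 17, 19, 5, 17, 30, 13, 4, 28]


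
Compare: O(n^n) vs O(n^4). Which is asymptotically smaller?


quartic grows slower than n^n
O(n^4) is asymptotically smaller; O(n^n) grows faster


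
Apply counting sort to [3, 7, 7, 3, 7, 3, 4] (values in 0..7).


Count array: [0, 0, 0, 3, 1, 0, 0, 3]
Reconstruct: [3, 3, 3, 4, 7, 7, 7]


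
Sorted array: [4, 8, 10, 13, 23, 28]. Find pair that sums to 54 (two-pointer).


Two pointers: lo=0, hi=5
No pair sums to 54


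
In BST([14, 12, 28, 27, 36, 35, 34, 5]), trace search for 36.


BST root = 14
Search for 36: compare at each node
Path: [14, 28, 36]


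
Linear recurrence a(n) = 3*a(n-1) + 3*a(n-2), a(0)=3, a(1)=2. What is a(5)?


Build bottom-up:
...a(3)=51, a(4)=198, a(5)=3*198+3*51=747


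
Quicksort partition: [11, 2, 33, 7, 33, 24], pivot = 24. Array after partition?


Elements <= 24 go left of pivot.
Result: [11, 2, 7, 24, 33, 33], pivot at index 3


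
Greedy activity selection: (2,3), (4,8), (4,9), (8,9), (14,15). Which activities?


Greedy: pick earliest-ending, then skip overlaps.
Selected (4 activities): [(2, 3), (4, 8), (8, 9), (14, 15)]


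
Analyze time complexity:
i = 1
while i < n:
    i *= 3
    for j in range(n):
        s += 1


Per nesting level: O(log n) * O(n) = O(n log n)
Complexity: O(n log n)


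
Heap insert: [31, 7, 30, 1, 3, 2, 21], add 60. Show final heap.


Append 60: [31, 7, 30, 1, 3, 2, 21, 60]
Bubble up: swap idx 7(60) with idx 3(1); swap idx 3(60) with idx 1(7); swap idx 1(60) with idx 0(31)
Result: [60, 31, 30, 7, 3, 2, 21, 1]


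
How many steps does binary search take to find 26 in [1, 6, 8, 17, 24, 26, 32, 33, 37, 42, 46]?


Search for 26:
[0,10] mid=5 arr[5]=26
Total: 1 comparisons


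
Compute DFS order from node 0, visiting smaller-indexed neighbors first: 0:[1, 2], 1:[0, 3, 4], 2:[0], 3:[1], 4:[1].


DFS stack-based: start with [0]
Visit order: [0, 1, 3, 4, 2]


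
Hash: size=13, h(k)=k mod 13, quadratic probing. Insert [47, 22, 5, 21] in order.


Insertions: 47->slot 8; 22->slot 9; 5->slot 5; 21->slot 12
Table: [None, None, None, None, None, 5, None, None, 47, 22, None, None, 21]


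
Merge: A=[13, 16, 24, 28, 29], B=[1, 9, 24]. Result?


Compare heads, take smaller each step.
Merged: [1, 9, 13, 16, 24, 24, 28, 29]


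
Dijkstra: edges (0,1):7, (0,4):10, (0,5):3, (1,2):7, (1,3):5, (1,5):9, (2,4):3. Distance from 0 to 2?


Dijkstra from 0:
Distances: {0: 0, 1: 7, 2: 13, 3: 12, 4: 10, 5: 3}
Shortest distance to 2 = 13, path = [0, 4, 2]


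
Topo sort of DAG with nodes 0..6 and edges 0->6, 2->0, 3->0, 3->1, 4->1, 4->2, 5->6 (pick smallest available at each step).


Kahn's algorithm, process smallest node first
Order: [3, 4, 1, 2, 0, 5, 6]


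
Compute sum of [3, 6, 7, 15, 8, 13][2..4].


Prefix sums: [0, 3, 9, 16, 31, 39, 52]
Sum[2..4] = prefix[5] - prefix[2] = 39 - 9 = 30


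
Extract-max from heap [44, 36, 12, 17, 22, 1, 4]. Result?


Max = 44
Replace root with last, heapify down
Resulting heap: [36, 22, 12, 17, 4, 1]


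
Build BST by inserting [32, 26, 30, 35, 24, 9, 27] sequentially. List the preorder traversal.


Root = 32; build tree by BST insertion.
Preorder traversal: [32, 26, 24, 9, 30, 27, 35]


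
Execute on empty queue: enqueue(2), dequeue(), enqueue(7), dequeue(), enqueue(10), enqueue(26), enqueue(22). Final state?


enqueue(2) -> [2]
dequeue() returns 2 -> []
enqueue(7) -> [7]
dequeue() returns 7 -> []
enqueue(10) -> [10]
enqueue(26) -> [10, 26]
enqueue(22) -> [10, 26, 22]
Final queue (front to back): [10, 26, 22]


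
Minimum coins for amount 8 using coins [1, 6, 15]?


dp[0]=0; dp[i]=1+min(dp[i-c] for c in coins)
...dp[3]=3, dp[4]=4, dp[5]=5, dp[6]=1, dp[7]=2, dp[8]=3
Minimum coins for 8 = 3


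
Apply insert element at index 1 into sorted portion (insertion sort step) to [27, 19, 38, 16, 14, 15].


After one pass: [19, 27, 38, 16, 14, 15]


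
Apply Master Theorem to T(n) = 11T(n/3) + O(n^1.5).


a=11, b=3, c=1.5. log_3(11)=2.183 > c=1.5. Case 1: O(n^log_b(a)) = O(n^2.183)
Complexity: O(n^2.183)


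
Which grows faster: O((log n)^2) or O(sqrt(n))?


polylogarithmic grows slower than sublinear
O((log n)^2) is asymptotically smaller; O(sqrt(n)) grows faster


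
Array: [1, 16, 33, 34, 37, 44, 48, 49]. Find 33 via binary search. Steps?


Search for 33:
[0,7] mid=3 arr[3]=34
[0,2] mid=1 arr[1]=16
[2,2] mid=2 arr[2]=33
Total: 3 comparisons


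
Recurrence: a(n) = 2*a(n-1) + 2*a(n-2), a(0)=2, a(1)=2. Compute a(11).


Build bottom-up:
...a(9)=8480, a(10)=23168, a(11)=2*23168+2*8480=63296


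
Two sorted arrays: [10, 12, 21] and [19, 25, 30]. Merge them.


Compare heads, take smaller each step.
Merged: [10, 12, 19, 21, 25, 30]


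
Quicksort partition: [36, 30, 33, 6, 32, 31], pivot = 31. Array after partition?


Elements <= 31 go left of pivot.
Result: [30, 6, 31, 36, 32, 33], pivot at index 2


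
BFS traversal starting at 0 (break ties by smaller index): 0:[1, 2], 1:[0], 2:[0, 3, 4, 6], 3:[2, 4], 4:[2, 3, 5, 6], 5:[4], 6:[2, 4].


BFS queue: start with [0]
Visit order: [0, 1, 2, 3, 4, 6, 5]


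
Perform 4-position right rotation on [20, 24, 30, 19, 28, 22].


Right rotate by 4: [30, 19, 28, 22, 20, 24]


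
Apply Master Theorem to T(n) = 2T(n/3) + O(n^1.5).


a=2, b=3, c=1.5. log_3(2)=0.631 < c=1.5. Case 3: O(n^c) = O(n^1.500)
Complexity: O(n^1.500)


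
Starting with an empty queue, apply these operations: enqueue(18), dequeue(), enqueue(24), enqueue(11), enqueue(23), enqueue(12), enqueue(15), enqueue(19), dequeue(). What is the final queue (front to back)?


enqueue(18) -> [18]
dequeue() returns 18 -> []
enqueue(24) -> [24]
enqueue(11) -> [24, 11]
enqueue(23) -> [24, 11, 23]
enqueue(12) -> [24, 11, 23, 12]
enqueue(15) -> [24, 11, 23, 12, 15]
enqueue(19) -> [24, 11, 23, 12, 15, 19]
dequeue() returns 24 -> [11, 23, 12, 15, 19]
Final queue (front to back): [11, 23, 12, 15, 19]


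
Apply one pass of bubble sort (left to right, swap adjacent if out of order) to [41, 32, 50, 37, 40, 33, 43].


After one pass: [32, 41, 37, 40, 33, 43, 50]


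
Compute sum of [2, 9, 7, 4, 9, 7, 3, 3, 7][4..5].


Prefix sums: [0, 2, 11, 18, 22, 31, 38, 41, 44, 51]
Sum[4..5] = prefix[6] - prefix[4] = 38 - 22 = 16


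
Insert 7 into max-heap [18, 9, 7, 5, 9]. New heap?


Append 7: [18, 9, 7, 5, 9, 7]
Bubble up: no swaps needed
Result: [18, 9, 7, 5, 9, 7]


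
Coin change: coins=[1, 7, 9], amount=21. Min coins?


dp[0]=0; dp[i]=1+min(dp[i-c] for c in coins)
...dp[16]=2, dp[17]=3, dp[18]=2, dp[19]=3, dp[20]=4, dp[21]=3
Minimum coins for 21 = 3


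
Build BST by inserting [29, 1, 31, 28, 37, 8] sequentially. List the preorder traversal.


Root = 29; build tree by BST insertion.
Preorder traversal: [29, 1, 28, 8, 31, 37]


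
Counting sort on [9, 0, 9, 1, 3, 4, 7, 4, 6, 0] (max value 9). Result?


Count array: [2, 1, 0, 1, 2, 0, 1, 1, 0, 2]
Reconstruct: [0, 0, 1, 3, 4, 4, 6, 7, 9, 9]


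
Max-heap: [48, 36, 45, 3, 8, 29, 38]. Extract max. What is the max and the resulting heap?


Max = 48
Replace root with last, heapify down
Resulting heap: [45, 36, 38, 3, 8, 29]


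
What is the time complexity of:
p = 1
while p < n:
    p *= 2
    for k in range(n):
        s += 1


Per nesting level: O(log n) * O(n) = O(n log n)
Complexity: O(n log n)


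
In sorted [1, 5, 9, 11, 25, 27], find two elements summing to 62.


Two pointers: lo=0, hi=5
No pair sums to 62


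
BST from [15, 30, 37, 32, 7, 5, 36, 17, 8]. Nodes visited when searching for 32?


BST root = 15
Search for 32: compare at each node
Path: [15, 30, 37, 32]


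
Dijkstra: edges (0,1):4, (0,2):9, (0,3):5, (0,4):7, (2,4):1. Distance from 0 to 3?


Dijkstra from 0:
Distances: {0: 0, 1: 4, 2: 8, 3: 5, 4: 7}
Shortest distance to 3 = 5, path = [0, 3]


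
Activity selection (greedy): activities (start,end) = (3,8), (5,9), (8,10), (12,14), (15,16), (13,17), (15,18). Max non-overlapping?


Greedy: pick earliest-ending, then skip overlaps.
Selected (4 activities): [(3, 8), (8, 10), (12, 14), (15, 16)]


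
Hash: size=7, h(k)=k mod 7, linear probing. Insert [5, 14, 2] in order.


Insertions: 5->slot 5; 14->slot 0; 2->slot 2
Table: [14, None, 2, None, None, 5, None]


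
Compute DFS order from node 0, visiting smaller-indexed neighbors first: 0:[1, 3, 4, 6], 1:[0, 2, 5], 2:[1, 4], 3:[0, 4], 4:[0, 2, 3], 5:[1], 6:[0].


DFS stack-based: start with [0]
Visit order: [0, 1, 2, 4, 3, 5, 6]


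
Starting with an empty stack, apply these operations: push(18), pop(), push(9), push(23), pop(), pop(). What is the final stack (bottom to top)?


push(18) -> [18]
pop() returns 18 -> []
push(9) -> [9]
push(23) -> [9, 23]
pop() returns 23 -> [9]
pop() returns 9 -> []
Final stack (bottom to top): []


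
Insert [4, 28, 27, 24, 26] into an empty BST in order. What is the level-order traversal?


Root = 4; build tree by BST insertion.
Level-Order traversal: [4, 28, 27, 24, 26]


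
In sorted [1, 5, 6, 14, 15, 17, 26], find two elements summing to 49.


Two pointers: lo=0, hi=6
No pair sums to 49


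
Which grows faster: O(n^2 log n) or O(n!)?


n^2 log n grows slower than factorial
O(n^2 log n) is asymptotically smaller; O(n!) grows faster


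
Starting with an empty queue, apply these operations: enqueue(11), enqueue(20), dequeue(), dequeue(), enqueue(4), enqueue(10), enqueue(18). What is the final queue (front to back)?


enqueue(11) -> [11]
enqueue(20) -> [11, 20]
dequeue() returns 11 -> [20]
dequeue() returns 20 -> []
enqueue(4) -> [4]
enqueue(10) -> [4, 10]
enqueue(18) -> [4, 10, 18]
Final queue (front to back): [4, 10, 18]


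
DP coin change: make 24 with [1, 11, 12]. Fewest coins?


dp[0]=0; dp[i]=1+min(dp[i-c] for c in coins)
...dp[19]=8, dp[20]=9, dp[21]=10, dp[22]=2, dp[23]=2, dp[24]=2
Minimum coins for 24 = 2


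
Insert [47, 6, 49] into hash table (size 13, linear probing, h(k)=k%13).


Insertions: 47->slot 8; 6->slot 6; 49->slot 10
Table: [None, None, None, None, None, None, 6, None, 47, None, 49, None, None]


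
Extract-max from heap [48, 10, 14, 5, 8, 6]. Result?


Max = 48
Replace root with last, heapify down
Resulting heap: [14, 10, 6, 5, 8]


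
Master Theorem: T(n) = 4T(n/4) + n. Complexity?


a=4, b=4, c=1. log_4(4)=1 = c=1. Case 2: O(n^c log n) = O(n log n)
Complexity: O(n log n)


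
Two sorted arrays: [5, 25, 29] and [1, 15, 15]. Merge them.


Compare heads, take smaller each step.
Merged: [1, 5, 15, 15, 25, 29]


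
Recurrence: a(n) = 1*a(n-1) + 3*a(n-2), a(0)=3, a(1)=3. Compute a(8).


Build bottom-up:
...a(6)=291, a(7)=651, a(8)=1*651+3*291=1524


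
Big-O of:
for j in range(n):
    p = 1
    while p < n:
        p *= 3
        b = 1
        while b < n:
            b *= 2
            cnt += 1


Per nesting level: O(n) * O(log n) * O(log n) = O(n (log n)^2)
Complexity: O(n (log n)^2)


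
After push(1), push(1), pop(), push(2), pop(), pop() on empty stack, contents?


push(1) -> [1]
push(1) -> [1, 1]
pop() returns 1 -> [1]
push(2) -> [1, 2]
pop() returns 2 -> [1]
pop() returns 1 -> []
Final stack (bottom to top): []


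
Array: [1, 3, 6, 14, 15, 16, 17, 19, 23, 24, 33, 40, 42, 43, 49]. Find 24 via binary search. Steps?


Search for 24:
[0,14] mid=7 arr[7]=19
[8,14] mid=11 arr[11]=40
[8,10] mid=9 arr[9]=24
Total: 3 comparisons


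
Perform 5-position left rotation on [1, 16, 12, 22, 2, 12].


Left rotate by 5: [12, 1, 16, 12, 22, 2]


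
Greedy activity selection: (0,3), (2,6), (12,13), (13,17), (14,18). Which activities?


Greedy: pick earliest-ending, then skip overlaps.
Selected (3 activities): [(0, 3), (12, 13), (13, 17)]


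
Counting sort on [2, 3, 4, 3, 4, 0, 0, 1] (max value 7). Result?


Count array: [2, 1, 1, 2, 2, 0, 0, 0]
Reconstruct: [0, 0, 1, 2, 3, 3, 4, 4]


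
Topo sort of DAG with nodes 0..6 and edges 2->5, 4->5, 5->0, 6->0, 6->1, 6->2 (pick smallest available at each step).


Kahn's algorithm, process smallest node first
Order: [3, 4, 6, 1, 2, 5, 0]


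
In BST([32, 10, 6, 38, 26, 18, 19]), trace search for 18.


BST root = 32
Search for 18: compare at each node
Path: [32, 10, 26, 18]


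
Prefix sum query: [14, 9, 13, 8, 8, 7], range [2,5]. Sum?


Prefix sums: [0, 14, 23, 36, 44, 52, 59]
Sum[2..5] = prefix[6] - prefix[2] = 59 - 23 = 36


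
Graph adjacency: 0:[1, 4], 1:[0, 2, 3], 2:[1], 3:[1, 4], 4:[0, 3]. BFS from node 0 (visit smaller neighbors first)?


BFS queue: start with [0]
Visit order: [0, 1, 4, 2, 3]


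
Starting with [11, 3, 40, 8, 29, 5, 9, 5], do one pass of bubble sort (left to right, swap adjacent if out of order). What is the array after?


After one pass: [3, 11, 8, 29, 5, 9, 5, 40]


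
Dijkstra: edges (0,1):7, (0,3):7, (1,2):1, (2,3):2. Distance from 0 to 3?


Dijkstra from 0:
Distances: {0: 0, 1: 7, 2: 8, 3: 7}
Shortest distance to 3 = 7, path = [0, 3]


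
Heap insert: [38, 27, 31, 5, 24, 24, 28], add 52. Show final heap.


Append 52: [38, 27, 31, 5, 24, 24, 28, 52]
Bubble up: swap idx 7(52) with idx 3(5); swap idx 3(52) with idx 1(27); swap idx 1(52) with idx 0(38)
Result: [52, 38, 31, 27, 24, 24, 28, 5]


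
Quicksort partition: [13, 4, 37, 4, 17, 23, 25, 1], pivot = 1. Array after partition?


Elements <= 1 go left of pivot.
Result: [1, 4, 37, 4, 17, 23, 25, 13], pivot at index 0


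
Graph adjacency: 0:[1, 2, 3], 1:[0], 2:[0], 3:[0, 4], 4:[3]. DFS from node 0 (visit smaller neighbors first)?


DFS stack-based: start with [0]
Visit order: [0, 1, 2, 3, 4]


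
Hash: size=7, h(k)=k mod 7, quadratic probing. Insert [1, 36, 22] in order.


Insertions: 1->slot 1; 36->slot 2; 22->slot 5
Table: [None, 1, 36, None, None, 22, None]


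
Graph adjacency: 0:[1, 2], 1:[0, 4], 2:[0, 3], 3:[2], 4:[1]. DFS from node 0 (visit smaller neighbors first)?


DFS stack-based: start with [0]
Visit order: [0, 1, 4, 2, 3]


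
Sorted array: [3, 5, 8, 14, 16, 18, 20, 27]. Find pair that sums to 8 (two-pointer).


Two pointers: lo=0, hi=7
Found pair: (3, 5) summing to 8


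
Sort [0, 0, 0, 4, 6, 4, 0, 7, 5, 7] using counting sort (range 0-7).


Count array: [4, 0, 0, 0, 2, 1, 1, 2]
Reconstruct: [0, 0, 0, 0, 4, 4, 5, 6, 7, 7]


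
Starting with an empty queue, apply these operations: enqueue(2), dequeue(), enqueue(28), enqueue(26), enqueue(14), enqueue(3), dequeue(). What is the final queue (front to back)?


enqueue(2) -> [2]
dequeue() returns 2 -> []
enqueue(28) -> [28]
enqueue(26) -> [28, 26]
enqueue(14) -> [28, 26, 14]
enqueue(3) -> [28, 26, 14, 3]
dequeue() returns 28 -> [26, 14, 3]
Final queue (front to back): [26, 14, 3]


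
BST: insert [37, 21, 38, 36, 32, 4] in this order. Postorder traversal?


Root = 37; build tree by BST insertion.
Postorder traversal: [4, 32, 36, 21, 38, 37]


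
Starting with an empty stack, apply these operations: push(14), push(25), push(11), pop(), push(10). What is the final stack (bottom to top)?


push(14) -> [14]
push(25) -> [14, 25]
push(11) -> [14, 25, 11]
pop() returns 11 -> [14, 25]
push(10) -> [14, 25, 10]
Final stack (bottom to top): [14, 25, 10]


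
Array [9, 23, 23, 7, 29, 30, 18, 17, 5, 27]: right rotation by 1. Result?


Right rotate by 1: [27, 9, 23, 23, 7, 29, 30, 18, 17, 5]


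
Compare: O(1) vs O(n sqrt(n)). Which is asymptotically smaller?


constant grows slower than n^1.5
O(1) is asymptotically smaller; O(n sqrt(n)) grows faster


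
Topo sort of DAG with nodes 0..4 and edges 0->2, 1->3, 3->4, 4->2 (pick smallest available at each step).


Kahn's algorithm, process smallest node first
Order: [0, 1, 3, 4, 2]


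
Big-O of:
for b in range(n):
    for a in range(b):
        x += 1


Per nesting level: O(n) * O(n) [triangular over b] = O(n^2)
Complexity: O(n^2)


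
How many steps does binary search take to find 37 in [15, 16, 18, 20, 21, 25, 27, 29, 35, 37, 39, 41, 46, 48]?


Search for 37:
[0,13] mid=6 arr[6]=27
[7,13] mid=10 arr[10]=39
[7,9] mid=8 arr[8]=35
[9,9] mid=9 arr[9]=37
Total: 4 comparisons


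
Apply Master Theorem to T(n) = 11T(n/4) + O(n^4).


a=11, b=4, c=4. log_4(11)=1.730 < c=4. Case 3: O(n^c) = O(n^4)
Complexity: O(n^4)


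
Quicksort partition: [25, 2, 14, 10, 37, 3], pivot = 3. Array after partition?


Elements <= 3 go left of pivot.
Result: [2, 3, 14, 10, 37, 25], pivot at index 1


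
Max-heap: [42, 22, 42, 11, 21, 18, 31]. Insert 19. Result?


Append 19: [42, 22, 42, 11, 21, 18, 31, 19]
Bubble up: swap idx 7(19) with idx 3(11)
Result: [42, 22, 42, 19, 21, 18, 31, 11]


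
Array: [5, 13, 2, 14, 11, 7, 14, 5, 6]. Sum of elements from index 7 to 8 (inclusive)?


Prefix sums: [0, 5, 18, 20, 34, 45, 52, 66, 71, 77]
Sum[7..8] = prefix[9] - prefix[7] = 77 - 66 = 11


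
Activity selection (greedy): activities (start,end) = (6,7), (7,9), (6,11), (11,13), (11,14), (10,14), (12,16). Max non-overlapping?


Greedy: pick earliest-ending, then skip overlaps.
Selected (3 activities): [(6, 7), (7, 9), (11, 13)]


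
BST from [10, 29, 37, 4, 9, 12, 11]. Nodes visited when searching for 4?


BST root = 10
Search for 4: compare at each node
Path: [10, 4]


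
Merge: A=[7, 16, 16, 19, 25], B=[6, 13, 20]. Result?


Compare heads, take smaller each step.
Merged: [6, 7, 13, 16, 16, 19, 20, 25]


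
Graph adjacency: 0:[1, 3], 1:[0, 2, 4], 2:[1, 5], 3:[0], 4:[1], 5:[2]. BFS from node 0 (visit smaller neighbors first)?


BFS queue: start with [0]
Visit order: [0, 1, 3, 2, 4, 5]


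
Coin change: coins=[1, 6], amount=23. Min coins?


dp[0]=0; dp[i]=1+min(dp[i-c] for c in coins)
...dp[18]=3, dp[19]=4, dp[20]=5, dp[21]=6, dp[22]=7, dp[23]=8
Minimum coins for 23 = 8


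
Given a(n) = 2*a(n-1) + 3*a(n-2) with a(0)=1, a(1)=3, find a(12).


Build bottom-up:
...a(10)=59049, a(11)=177147, a(12)=2*177147+3*59049=531441


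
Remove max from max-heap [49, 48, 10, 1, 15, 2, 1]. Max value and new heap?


Max = 49
Replace root with last, heapify down
Resulting heap: [48, 15, 10, 1, 1, 2]


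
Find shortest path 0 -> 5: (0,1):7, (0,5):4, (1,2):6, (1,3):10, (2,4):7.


Dijkstra from 0:
Distances: {0: 0, 1: 7, 2: 13, 3: 17, 4: 20, 5: 4}
Shortest distance to 5 = 4, path = [0, 5]


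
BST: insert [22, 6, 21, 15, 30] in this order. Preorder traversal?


Root = 22; build tree by BST insertion.
Preorder traversal: [22, 6, 21, 15, 30]


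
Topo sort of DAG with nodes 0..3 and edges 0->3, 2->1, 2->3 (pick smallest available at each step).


Kahn's algorithm, process smallest node first
Order: [0, 2, 1, 3]


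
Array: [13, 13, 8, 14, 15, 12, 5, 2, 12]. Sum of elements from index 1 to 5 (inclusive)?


Prefix sums: [0, 13, 26, 34, 48, 63, 75, 80, 82, 94]
Sum[1..5] = prefix[6] - prefix[1] = 75 - 13 = 62


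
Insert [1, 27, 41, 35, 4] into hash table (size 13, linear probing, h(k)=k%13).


Insertions: 1->slot 1; 27->slot 2; 41->slot 3; 35->slot 9; 4->slot 4
Table: [None, 1, 27, 41, 4, None, None, None, None, 35, None, None, None]


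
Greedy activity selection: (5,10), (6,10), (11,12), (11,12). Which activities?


Greedy: pick earliest-ending, then skip overlaps.
Selected (2 activities): [(5, 10), (11, 12)]


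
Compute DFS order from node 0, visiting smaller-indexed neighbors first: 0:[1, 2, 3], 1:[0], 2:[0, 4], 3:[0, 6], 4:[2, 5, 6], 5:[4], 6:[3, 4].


DFS stack-based: start with [0]
Visit order: [0, 1, 2, 4, 5, 6, 3]


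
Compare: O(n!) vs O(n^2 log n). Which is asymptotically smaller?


n^2 log n grows slower than factorial
O(n^2 log n) is asymptotically smaller; O(n!) grows faster


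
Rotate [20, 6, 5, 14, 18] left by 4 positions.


Left rotate by 4: [18, 20, 6, 5, 14]


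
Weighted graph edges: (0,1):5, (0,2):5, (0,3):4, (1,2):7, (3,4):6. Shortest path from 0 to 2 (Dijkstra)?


Dijkstra from 0:
Distances: {0: 0, 1: 5, 2: 5, 3: 4, 4: 10}
Shortest distance to 2 = 5, path = [0, 2]


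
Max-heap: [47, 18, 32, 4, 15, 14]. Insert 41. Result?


Append 41: [47, 18, 32, 4, 15, 14, 41]
Bubble up: swap idx 6(41) with idx 2(32)
Result: [47, 18, 41, 4, 15, 14, 32]


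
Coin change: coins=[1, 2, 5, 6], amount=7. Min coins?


dp[0]=0; dp[i]=1+min(dp[i-c] for c in coins)
...dp[2]=1, dp[3]=2, dp[4]=2, dp[5]=1, dp[6]=1, dp[7]=2
Minimum coins for 7 = 2


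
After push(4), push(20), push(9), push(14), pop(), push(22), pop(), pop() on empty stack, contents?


push(4) -> [4]
push(20) -> [4, 20]
push(9) -> [4, 20, 9]
push(14) -> [4, 20, 9, 14]
pop() returns 14 -> [4, 20, 9]
push(22) -> [4, 20, 9, 22]
pop() returns 22 -> [4, 20, 9]
pop() returns 9 -> [4, 20]
Final stack (bottom to top): [4, 20]


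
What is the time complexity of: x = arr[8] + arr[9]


Analysis: constant-time operation, no loop
Complexity: O(1)


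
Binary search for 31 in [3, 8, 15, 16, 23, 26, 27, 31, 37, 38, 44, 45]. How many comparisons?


Search for 31:
[0,11] mid=5 arr[5]=26
[6,11] mid=8 arr[8]=37
[6,7] mid=6 arr[6]=27
[7,7] mid=7 arr[7]=31
Total: 4 comparisons


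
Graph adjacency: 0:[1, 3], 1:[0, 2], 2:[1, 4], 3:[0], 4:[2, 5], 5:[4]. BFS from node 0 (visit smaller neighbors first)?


BFS queue: start with [0]
Visit order: [0, 1, 3, 2, 4, 5]


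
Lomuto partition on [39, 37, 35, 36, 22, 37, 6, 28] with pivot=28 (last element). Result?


Elements <= 28 go left of pivot.
Result: [22, 6, 28, 36, 39, 37, 37, 35], pivot at index 2


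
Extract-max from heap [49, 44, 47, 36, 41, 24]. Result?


Max = 49
Replace root with last, heapify down
Resulting heap: [47, 44, 24, 36, 41]


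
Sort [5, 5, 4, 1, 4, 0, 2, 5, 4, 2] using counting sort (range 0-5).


Count array: [1, 1, 2, 0, 3, 3]
Reconstruct: [0, 1, 2, 2, 4, 4, 4, 5, 5, 5]


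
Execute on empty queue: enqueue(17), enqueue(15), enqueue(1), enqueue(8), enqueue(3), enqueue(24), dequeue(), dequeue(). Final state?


enqueue(17) -> [17]
enqueue(15) -> [17, 15]
enqueue(1) -> [17, 15, 1]
enqueue(8) -> [17, 15, 1, 8]
enqueue(3) -> [17, 15, 1, 8, 3]
enqueue(24) -> [17, 15, 1, 8, 3, 24]
dequeue() returns 17 -> [15, 1, 8, 3, 24]
dequeue() returns 15 -> [1, 8, 3, 24]
Final queue (front to back): [1, 8, 3, 24]


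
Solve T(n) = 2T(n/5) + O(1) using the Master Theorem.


a=2, b=5, c=0. log_5(2)=0.431 > c=0. Case 1: O(n^log_b(a)) = O(n^0.431)
Complexity: O(n^0.431)


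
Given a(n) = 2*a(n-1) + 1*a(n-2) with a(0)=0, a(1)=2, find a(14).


Build bottom-up:
...a(12)=27720, a(13)=66922, a(14)=2*66922+1*27720=161564


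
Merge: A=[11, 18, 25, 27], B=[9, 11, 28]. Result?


Compare heads, take smaller each step.
Merged: [9, 11, 11, 18, 25, 27, 28]


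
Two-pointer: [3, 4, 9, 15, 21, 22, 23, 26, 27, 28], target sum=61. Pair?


Two pointers: lo=0, hi=9
No pair sums to 61


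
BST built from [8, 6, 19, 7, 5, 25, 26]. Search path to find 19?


BST root = 8
Search for 19: compare at each node
Path: [8, 19]


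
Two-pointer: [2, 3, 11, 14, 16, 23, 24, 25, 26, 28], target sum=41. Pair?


Two pointers: lo=0, hi=9
Found pair: (16, 25) summing to 41


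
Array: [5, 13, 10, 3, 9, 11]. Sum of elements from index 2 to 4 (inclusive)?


Prefix sums: [0, 5, 18, 28, 31, 40, 51]
Sum[2..4] = prefix[5] - prefix[2] = 40 - 18 = 22


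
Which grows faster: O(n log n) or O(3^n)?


linearithmic grows slower than exponential (base 3)
O(n log n) is asymptotically smaller; O(3^n) grows faster


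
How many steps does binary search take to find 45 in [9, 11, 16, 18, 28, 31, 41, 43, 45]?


Search for 45:
[0,8] mid=4 arr[4]=28
[5,8] mid=6 arr[6]=41
[7,8] mid=7 arr[7]=43
[8,8] mid=8 arr[8]=45
Total: 4 comparisons


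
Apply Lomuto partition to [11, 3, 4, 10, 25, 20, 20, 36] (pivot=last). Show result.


Elements <= 36 go left of pivot.
Result: [11, 3, 4, 10, 25, 20, 20, 36], pivot at index 7


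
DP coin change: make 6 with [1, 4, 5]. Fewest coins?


dp[0]=0; dp[i]=1+min(dp[i-c] for c in coins)
...dp[1]=1, dp[2]=2, dp[3]=3, dp[4]=1, dp[5]=1, dp[6]=2
Minimum coins for 6 = 2


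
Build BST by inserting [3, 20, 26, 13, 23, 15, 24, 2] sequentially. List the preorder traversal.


Root = 3; build tree by BST insertion.
Preorder traversal: [3, 2, 20, 13, 15, 26, 23, 24]


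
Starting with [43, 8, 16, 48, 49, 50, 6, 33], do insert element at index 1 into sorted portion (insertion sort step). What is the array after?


After one pass: [8, 43, 16, 48, 49, 50, 6, 33]


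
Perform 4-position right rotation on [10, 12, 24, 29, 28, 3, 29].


Right rotate by 4: [29, 28, 3, 29, 10, 12, 24]


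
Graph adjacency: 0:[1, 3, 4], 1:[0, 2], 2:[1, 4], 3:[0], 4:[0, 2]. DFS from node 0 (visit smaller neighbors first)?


DFS stack-based: start with [0]
Visit order: [0, 1, 2, 4, 3]


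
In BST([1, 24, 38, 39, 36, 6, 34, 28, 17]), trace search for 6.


BST root = 1
Search for 6: compare at each node
Path: [1, 24, 6]


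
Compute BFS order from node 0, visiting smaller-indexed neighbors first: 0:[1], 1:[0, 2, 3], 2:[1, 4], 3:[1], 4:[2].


BFS queue: start with [0]
Visit order: [0, 1, 2, 3, 4]


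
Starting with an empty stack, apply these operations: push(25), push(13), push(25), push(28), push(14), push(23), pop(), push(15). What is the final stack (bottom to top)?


push(25) -> [25]
push(13) -> [25, 13]
push(25) -> [25, 13, 25]
push(28) -> [25, 13, 25, 28]
push(14) -> [25, 13, 25, 28, 14]
push(23) -> [25, 13, 25, 28, 14, 23]
pop() returns 23 -> [25, 13, 25, 28, 14]
push(15) -> [25, 13, 25, 28, 14, 15]
Final stack (bottom to top): [25, 13, 25, 28, 14, 15]


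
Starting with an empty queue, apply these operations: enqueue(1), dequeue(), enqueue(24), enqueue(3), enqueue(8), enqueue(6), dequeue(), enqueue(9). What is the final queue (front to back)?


enqueue(1) -> [1]
dequeue() returns 1 -> []
enqueue(24) -> [24]
enqueue(3) -> [24, 3]
enqueue(8) -> [24, 3, 8]
enqueue(6) -> [24, 3, 8, 6]
dequeue() returns 24 -> [3, 8, 6]
enqueue(9) -> [3, 8, 6, 9]
Final queue (front to back): [3, 8, 6, 9]


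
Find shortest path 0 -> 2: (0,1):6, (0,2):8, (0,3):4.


Dijkstra from 0:
Distances: {0: 0, 1: 6, 2: 8, 3: 4}
Shortest distance to 2 = 8, path = [0, 2]


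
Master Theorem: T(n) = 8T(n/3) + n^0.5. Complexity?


a=8, b=3, c=0.5. log_3(8)=1.893 > c=0.5. Case 1: O(n^log_b(a)) = O(n^1.893)
Complexity: O(n^1.893)


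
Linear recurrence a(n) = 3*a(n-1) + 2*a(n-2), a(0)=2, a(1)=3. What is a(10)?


Build bottom-up:
...a(8)=25889, a(9)=92205, a(10)=3*92205+2*25889=328393


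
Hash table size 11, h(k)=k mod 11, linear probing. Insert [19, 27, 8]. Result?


Insertions: 19->slot 8; 27->slot 5; 8->slot 9
Table: [None, None, None, None, None, 27, None, None, 19, 8, None]


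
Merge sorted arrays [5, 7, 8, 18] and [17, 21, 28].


Compare heads, take smaller each step.
Merged: [5, 7, 8, 17, 18, 21, 28]


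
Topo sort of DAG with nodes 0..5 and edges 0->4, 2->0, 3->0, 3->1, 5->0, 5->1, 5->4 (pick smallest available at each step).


Kahn's algorithm, process smallest node first
Order: [2, 3, 5, 0, 1, 4]


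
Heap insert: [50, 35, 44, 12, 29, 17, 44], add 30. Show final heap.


Append 30: [50, 35, 44, 12, 29, 17, 44, 30]
Bubble up: swap idx 7(30) with idx 3(12)
Result: [50, 35, 44, 30, 29, 17, 44, 12]


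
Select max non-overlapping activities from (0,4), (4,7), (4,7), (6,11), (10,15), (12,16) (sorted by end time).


Greedy: pick earliest-ending, then skip overlaps.
Selected (3 activities): [(0, 4), (4, 7), (10, 15)]


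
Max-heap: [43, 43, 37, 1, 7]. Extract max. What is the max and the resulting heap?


Max = 43
Replace root with last, heapify down
Resulting heap: [43, 7, 37, 1]


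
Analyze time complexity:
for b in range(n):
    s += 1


Per nesting level: O(n) = O(n)
Complexity: O(n)


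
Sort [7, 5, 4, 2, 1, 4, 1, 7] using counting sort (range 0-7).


Count array: [0, 2, 1, 0, 2, 1, 0, 2]
Reconstruct: [1, 1, 2, 4, 4, 5, 7, 7]


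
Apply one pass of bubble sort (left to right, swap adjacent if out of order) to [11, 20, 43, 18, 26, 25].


After one pass: [11, 20, 18, 26, 25, 43]


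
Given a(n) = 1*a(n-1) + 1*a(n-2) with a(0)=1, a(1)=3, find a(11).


Build bottom-up:
...a(9)=123, a(10)=199, a(11)=1*199+1*123=322


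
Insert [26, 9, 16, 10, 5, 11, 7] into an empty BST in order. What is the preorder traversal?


Root = 26; build tree by BST insertion.
Preorder traversal: [26, 9, 5, 7, 16, 10, 11]


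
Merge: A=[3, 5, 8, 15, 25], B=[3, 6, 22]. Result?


Compare heads, take smaller each step.
Merged: [3, 3, 5, 6, 8, 15, 22, 25]


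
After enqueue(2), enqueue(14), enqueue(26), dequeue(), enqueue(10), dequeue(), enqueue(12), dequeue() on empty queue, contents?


enqueue(2) -> [2]
enqueue(14) -> [2, 14]
enqueue(26) -> [2, 14, 26]
dequeue() returns 2 -> [14, 26]
enqueue(10) -> [14, 26, 10]
dequeue() returns 14 -> [26, 10]
enqueue(12) -> [26, 10, 12]
dequeue() returns 26 -> [10, 12]
Final queue (front to back): [10, 12]


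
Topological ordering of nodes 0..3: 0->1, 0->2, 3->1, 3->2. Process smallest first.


Kahn's algorithm, process smallest node first
Order: [0, 3, 1, 2]


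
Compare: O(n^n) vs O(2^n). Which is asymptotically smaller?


exponential grows slower than n^n
O(2^n) is asymptotically smaller; O(n^n) grows faster


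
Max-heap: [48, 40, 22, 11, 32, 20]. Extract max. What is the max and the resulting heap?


Max = 48
Replace root with last, heapify down
Resulting heap: [40, 32, 22, 11, 20]


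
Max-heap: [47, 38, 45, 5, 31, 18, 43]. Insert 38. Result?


Append 38: [47, 38, 45, 5, 31, 18, 43, 38]
Bubble up: swap idx 7(38) with idx 3(5)
Result: [47, 38, 45, 38, 31, 18, 43, 5]


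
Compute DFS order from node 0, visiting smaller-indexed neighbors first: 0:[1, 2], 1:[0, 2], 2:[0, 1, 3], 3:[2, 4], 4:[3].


DFS stack-based: start with [0]
Visit order: [0, 1, 2, 3, 4]


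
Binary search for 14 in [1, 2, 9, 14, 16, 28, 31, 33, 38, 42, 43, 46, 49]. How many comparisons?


Search for 14:
[0,12] mid=6 arr[6]=31
[0,5] mid=2 arr[2]=9
[3,5] mid=4 arr[4]=16
[3,3] mid=3 arr[3]=14
Total: 4 comparisons


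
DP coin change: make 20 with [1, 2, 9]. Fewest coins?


dp[0]=0; dp[i]=1+min(dp[i-c] for c in coins)
...dp[15]=4, dp[16]=5, dp[17]=5, dp[18]=2, dp[19]=3, dp[20]=3
Minimum coins for 20 = 3


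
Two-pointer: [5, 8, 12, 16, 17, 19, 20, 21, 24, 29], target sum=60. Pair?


Two pointers: lo=0, hi=9
No pair sums to 60


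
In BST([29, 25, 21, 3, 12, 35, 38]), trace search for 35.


BST root = 29
Search for 35: compare at each node
Path: [29, 35]


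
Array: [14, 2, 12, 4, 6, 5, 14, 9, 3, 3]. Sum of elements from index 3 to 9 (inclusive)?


Prefix sums: [0, 14, 16, 28, 32, 38, 43, 57, 66, 69, 72]
Sum[3..9] = prefix[10] - prefix[3] = 72 - 28 = 44


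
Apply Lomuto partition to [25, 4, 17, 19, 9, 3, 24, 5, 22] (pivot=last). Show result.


Elements <= 22 go left of pivot.
Result: [4, 17, 19, 9, 3, 5, 22, 25, 24], pivot at index 6


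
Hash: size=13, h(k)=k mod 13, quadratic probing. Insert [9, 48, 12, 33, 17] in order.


Insertions: 9->slot 9; 48->slot 10; 12->slot 12; 33->slot 7; 17->slot 4
Table: [None, None, None, None, 17, None, None, 33, None, 9, 48, None, 12]


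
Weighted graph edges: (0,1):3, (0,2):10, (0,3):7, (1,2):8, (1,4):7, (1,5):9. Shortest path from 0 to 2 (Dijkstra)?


Dijkstra from 0:
Distances: {0: 0, 1: 3, 2: 10, 3: 7, 4: 10, 5: 12}
Shortest distance to 2 = 10, path = [0, 2]


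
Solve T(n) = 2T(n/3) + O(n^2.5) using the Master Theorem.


a=2, b=3, c=2.5. log_3(2)=0.631 < c=2.5. Case 3: O(n^c) = O(n^2.500)
Complexity: O(n^2.500)


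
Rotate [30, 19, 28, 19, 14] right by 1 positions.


Right rotate by 1: [14, 30, 19, 28, 19]


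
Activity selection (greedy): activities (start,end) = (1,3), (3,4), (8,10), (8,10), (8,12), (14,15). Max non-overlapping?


Greedy: pick earliest-ending, then skip overlaps.
Selected (4 activities): [(1, 3), (3, 4), (8, 10), (14, 15)]


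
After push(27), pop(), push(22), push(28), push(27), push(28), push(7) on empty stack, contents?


push(27) -> [27]
pop() returns 27 -> []
push(22) -> [22]
push(28) -> [22, 28]
push(27) -> [22, 28, 27]
push(28) -> [22, 28, 27, 28]
push(7) -> [22, 28, 27, 28, 7]
Final stack (bottom to top): [22, 28, 27, 28, 7]


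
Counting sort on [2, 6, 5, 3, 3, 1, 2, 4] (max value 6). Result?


Count array: [0, 1, 2, 2, 1, 1, 1]
Reconstruct: [1, 2, 2, 3, 3, 4, 5, 6]


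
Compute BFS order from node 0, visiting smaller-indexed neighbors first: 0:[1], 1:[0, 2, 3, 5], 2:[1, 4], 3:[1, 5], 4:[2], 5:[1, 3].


BFS queue: start with [0]
Visit order: [0, 1, 2, 3, 5, 4]


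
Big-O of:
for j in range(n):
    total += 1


Per nesting level: O(n) = O(n)
Complexity: O(n)


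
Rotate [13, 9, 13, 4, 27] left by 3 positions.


Left rotate by 3: [4, 27, 13, 9, 13]


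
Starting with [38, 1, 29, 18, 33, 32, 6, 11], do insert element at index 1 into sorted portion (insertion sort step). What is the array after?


After one pass: [1, 38, 29, 18, 33, 32, 6, 11]


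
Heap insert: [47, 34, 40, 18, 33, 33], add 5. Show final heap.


Append 5: [47, 34, 40, 18, 33, 33, 5]
Bubble up: no swaps needed
Result: [47, 34, 40, 18, 33, 33, 5]


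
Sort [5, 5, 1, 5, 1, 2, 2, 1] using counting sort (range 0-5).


Count array: [0, 3, 2, 0, 0, 3]
Reconstruct: [1, 1, 1, 2, 2, 5, 5, 5]


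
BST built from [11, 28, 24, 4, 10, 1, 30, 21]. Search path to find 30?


BST root = 11
Search for 30: compare at each node
Path: [11, 28, 30]


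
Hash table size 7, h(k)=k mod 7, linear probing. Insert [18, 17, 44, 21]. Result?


Insertions: 18->slot 4; 17->slot 3; 44->slot 2; 21->slot 0
Table: [21, None, 44, 17, 18, None, None]


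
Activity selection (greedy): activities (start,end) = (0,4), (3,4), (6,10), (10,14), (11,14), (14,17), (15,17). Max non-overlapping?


Greedy: pick earliest-ending, then skip overlaps.
Selected (4 activities): [(0, 4), (6, 10), (10, 14), (14, 17)]


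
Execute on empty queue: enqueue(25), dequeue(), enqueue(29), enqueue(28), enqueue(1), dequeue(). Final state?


enqueue(25) -> [25]
dequeue() returns 25 -> []
enqueue(29) -> [29]
enqueue(28) -> [29, 28]
enqueue(1) -> [29, 28, 1]
dequeue() returns 29 -> [28, 1]
Final queue (front to back): [28, 1]


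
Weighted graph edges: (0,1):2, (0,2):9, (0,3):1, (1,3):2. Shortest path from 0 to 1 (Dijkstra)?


Dijkstra from 0:
Distances: {0: 0, 1: 2, 2: 9, 3: 1}
Shortest distance to 1 = 2, path = [0, 1]


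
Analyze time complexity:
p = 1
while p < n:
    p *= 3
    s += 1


Per nesting level: O(log n) = O(log n)
Complexity: O(log n)


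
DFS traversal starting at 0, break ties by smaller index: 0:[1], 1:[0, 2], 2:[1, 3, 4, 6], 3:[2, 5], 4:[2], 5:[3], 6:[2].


DFS stack-based: start with [0]
Visit order: [0, 1, 2, 3, 5, 4, 6]


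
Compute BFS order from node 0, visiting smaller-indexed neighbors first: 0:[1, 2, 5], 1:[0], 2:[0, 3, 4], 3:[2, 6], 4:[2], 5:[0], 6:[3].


BFS queue: start with [0]
Visit order: [0, 1, 2, 5, 3, 4, 6]


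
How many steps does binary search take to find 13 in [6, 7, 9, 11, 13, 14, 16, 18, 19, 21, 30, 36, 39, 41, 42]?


Search for 13:
[0,14] mid=7 arr[7]=18
[0,6] mid=3 arr[3]=11
[4,6] mid=5 arr[5]=14
[4,4] mid=4 arr[4]=13
Total: 4 comparisons


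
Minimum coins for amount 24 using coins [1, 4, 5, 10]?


dp[0]=0; dp[i]=1+min(dp[i-c] for c in coins)
...dp[19]=3, dp[20]=2, dp[21]=3, dp[22]=4, dp[23]=4, dp[24]=3
Minimum coins for 24 = 3


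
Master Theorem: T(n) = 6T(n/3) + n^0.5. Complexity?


a=6, b=3, c=0.5. log_3(6)=1.631 > c=0.5. Case 1: O(n^log_b(a)) = O(n^1.631)
Complexity: O(n^1.631)


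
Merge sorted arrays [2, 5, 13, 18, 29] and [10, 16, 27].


Compare heads, take smaller each step.
Merged: [2, 5, 10, 13, 16, 18, 27, 29]


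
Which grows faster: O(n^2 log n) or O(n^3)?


n^2 log n grows slower than cubic
O(n^2 log n) is asymptotically smaller; O(n^3) grows faster


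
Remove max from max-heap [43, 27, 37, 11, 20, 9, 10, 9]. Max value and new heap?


Max = 43
Replace root with last, heapify down
Resulting heap: [37, 27, 10, 11, 20, 9, 9]


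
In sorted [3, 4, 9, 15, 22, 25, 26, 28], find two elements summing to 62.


Two pointers: lo=0, hi=7
No pair sums to 62


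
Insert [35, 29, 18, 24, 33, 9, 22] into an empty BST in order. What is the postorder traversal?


Root = 35; build tree by BST insertion.
Postorder traversal: [9, 22, 24, 18, 33, 29, 35]


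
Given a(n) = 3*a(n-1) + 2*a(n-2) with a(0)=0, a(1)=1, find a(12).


Build bottom-up:
...a(10)=79647, a(11)=283667, a(12)=3*283667+2*79647=1010295


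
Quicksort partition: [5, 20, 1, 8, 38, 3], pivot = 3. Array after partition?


Elements <= 3 go left of pivot.
Result: [1, 3, 5, 8, 38, 20], pivot at index 1


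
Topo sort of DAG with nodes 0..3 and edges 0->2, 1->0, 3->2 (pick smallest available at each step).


Kahn's algorithm, process smallest node first
Order: [1, 0, 3, 2]


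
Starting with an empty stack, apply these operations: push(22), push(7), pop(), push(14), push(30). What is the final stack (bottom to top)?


push(22) -> [22]
push(7) -> [22, 7]
pop() returns 7 -> [22]
push(14) -> [22, 14]
push(30) -> [22, 14, 30]
Final stack (bottom to top): [22, 14, 30]


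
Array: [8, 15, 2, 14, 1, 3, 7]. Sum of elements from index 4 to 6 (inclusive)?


Prefix sums: [0, 8, 23, 25, 39, 40, 43, 50]
Sum[4..6] = prefix[7] - prefix[4] = 50 - 39 = 11


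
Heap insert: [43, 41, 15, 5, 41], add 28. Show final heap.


Append 28: [43, 41, 15, 5, 41, 28]
Bubble up: swap idx 5(28) with idx 2(15)
Result: [43, 41, 28, 5, 41, 15]


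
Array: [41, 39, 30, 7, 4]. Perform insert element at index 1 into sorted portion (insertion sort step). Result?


After one pass: [39, 41, 30, 7, 4]


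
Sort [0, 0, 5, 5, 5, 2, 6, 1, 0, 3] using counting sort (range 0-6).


Count array: [3, 1, 1, 1, 0, 3, 1]
Reconstruct: [0, 0, 0, 1, 2, 3, 5, 5, 5, 6]


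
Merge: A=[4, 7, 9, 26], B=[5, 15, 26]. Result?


Compare heads, take smaller each step.
Merged: [4, 5, 7, 9, 15, 26, 26]


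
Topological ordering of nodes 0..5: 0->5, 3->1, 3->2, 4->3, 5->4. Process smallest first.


Kahn's algorithm, process smallest node first
Order: [0, 5, 4, 3, 1, 2]


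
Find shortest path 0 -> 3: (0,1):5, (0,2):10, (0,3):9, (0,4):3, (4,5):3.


Dijkstra from 0:
Distances: {0: 0, 1: 5, 2: 10, 3: 9, 4: 3, 5: 6}
Shortest distance to 3 = 9, path = [0, 3]


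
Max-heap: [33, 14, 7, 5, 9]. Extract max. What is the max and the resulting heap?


Max = 33
Replace root with last, heapify down
Resulting heap: [14, 9, 7, 5]


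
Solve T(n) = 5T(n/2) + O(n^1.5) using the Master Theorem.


a=5, b=2, c=1.5. log_2(5)=2.322 > c=1.5. Case 1: O(n^log_b(a)) = O(n^2.322)
Complexity: O(n^2.322)


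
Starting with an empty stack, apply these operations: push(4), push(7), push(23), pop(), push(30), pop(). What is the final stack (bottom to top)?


push(4) -> [4]
push(7) -> [4, 7]
push(23) -> [4, 7, 23]
pop() returns 23 -> [4, 7]
push(30) -> [4, 7, 30]
pop() returns 30 -> [4, 7]
Final stack (bottom to top): [4, 7]
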